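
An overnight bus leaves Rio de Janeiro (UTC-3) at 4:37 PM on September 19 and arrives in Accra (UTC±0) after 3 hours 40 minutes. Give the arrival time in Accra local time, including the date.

Convert departure to UTC: 4:37 PM + 3:00 = 7:37 PM UTC on Sep 19.
Add 3 hours 40 minutes travel time → 11:17 PM UTC.
Accra is UTC+0, so local arrival is the same: 11:17 PM on Sep 19.

11:17 PM on September 19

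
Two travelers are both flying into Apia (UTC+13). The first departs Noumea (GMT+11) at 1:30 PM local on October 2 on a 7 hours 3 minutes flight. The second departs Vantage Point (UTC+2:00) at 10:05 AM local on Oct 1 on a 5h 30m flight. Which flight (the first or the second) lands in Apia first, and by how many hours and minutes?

Flight 1 in UTC: 1:30 PM − 11:00 = 2:30 AM on Oct 2.
+7 hours and 3 minutes → arrive 9:33 AM UTC on Oct 2.
Flight 2 in UTC: 10:05 AM − 2:00 = 8:05 AM on Oct 1.
+5 hours and 30 minutes → arrive 1:35 PM UTC on Oct 1.
Flight 2 lands earlier by 19 hours 58 minutes.

the second, by 19 hours 58 minutes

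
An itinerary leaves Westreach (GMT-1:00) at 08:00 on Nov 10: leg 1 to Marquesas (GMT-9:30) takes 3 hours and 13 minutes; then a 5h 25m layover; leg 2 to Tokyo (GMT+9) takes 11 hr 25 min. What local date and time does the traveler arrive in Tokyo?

Convert departure to UTC: 08:00 + 1:00 = 09:00 UTC on Nov 10.
Add 3 hours and 13 minutes leg 1 → 12:13 UTC.
Add 5 hours and 25 minutes layover in Marquesas → 17:38 UTC.
Add 11 hours and 25 minutes leg 2 → 05:03 UTC (Nov 11).
Tokyo is UTC+9:00, so local arrival = 05:03 + 9:00 = 14:03 on Nov 11.

14:03 on November 11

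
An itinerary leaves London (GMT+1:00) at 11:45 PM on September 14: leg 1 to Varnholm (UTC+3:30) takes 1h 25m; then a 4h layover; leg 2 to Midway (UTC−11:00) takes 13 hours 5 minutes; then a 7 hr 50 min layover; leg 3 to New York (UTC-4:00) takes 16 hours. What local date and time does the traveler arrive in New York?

Convert departure to UTC: 11:45 PM − 1:00 = 10:45 PM UTC on Sep 14.
Add 1 hour 25 minutes leg 1 → 12:10 AM UTC (Sep 15).
Add 4 hours layover in Varnholm → 4:10 AM UTC.
Add 13 hours 5 minutes leg 2 → 5:15 PM UTC.
Add 7 hours and 50 minutes layover in Midway → 1:05 AM UTC (Sep 16).
Add 16 hours leg 3 → 5:05 PM UTC.
New York is UTC−4:00, so local arrival = 5:05 PM − 4:00 = 1:05 PM on Sep 16.

1:05 PM on September 16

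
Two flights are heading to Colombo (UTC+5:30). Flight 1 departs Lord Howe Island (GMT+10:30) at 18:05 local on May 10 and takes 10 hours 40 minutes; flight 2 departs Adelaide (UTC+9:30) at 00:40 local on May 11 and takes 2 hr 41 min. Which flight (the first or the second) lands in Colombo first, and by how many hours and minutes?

Flight 1 in UTC: 18:05 − 10:30 = 07:35 on May 10.
+10 hours and 40 minutes → arrive 18:15 UTC on May 10.
Flight 2 in UTC: 00:40 − 9:30 = 15:10 on May 10.
+2 hours 41 minutes → arrive 17:51 UTC on May 10.
Flight 2 lands earlier by 24 minutes.

the second, by 24 minutes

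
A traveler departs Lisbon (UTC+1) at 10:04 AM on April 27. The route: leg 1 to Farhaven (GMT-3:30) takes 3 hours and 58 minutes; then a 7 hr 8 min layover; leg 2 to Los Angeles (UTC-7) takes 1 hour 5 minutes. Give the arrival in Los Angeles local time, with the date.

Convert departure to UTC: 10:04 AM − 1:00 = 9:04 AM UTC on Apr 27.
Add 3 hours and 58 minutes leg 1 → 1:02 PM UTC.
Add 7 hours and 8 minutes layover in Farhaven → 8:10 PM UTC.
Add 1 hour and 5 minutes leg 2 → 9:15 PM UTC.
Los Angeles is UTC−7:00, so local arrival = 9:15 PM − 7:00 = 2:15 PM on Apr 27.

2:15 PM on April 27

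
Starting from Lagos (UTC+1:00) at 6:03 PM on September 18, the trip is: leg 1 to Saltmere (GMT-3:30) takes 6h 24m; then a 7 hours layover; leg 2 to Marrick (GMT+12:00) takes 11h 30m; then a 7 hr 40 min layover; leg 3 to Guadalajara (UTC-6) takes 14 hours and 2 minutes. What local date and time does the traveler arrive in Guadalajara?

9:39 AM on September 20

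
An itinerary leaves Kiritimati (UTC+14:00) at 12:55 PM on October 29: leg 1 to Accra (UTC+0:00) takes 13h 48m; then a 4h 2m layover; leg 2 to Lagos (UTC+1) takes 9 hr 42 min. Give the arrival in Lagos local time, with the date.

3:27 AM on October 30

Convert departure to UTC: 12:55 PM − 14:00 = 10:55 PM UTC on Oct 28.
Add 13 hours 48 minutes leg 1 → 12:43 PM UTC (Oct 29).
Add 4 hours and 2 minutes layover in Accra → 4:45 PM UTC.
Add 9 hours and 42 minutes leg 2 → 2:27 AM UTC (Oct 30).
Lagos is UTC+1:00, so local arrival = 2:27 AM + 1:00 = 3:27 AM on Oct 30.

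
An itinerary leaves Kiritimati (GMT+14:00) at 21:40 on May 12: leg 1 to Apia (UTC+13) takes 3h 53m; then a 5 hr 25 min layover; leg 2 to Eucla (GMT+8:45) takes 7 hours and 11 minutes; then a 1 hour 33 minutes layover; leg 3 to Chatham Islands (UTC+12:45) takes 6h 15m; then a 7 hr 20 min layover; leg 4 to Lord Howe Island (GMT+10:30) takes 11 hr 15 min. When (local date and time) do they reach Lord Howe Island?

Convert departure to UTC: 21:40 − 14:00 = 07:40 UTC on May 12.
Add 3 hours 53 minutes leg 1 → 11:33 UTC.
Add 5 hours and 25 minutes layover in Apia → 16:58 UTC.
Add 7 hours and 11 minutes leg 2 → 00:09 UTC (May 13).
Add 1 hour and 33 minutes layover in Eucla → 01:42 UTC.
Add 6 hours and 15 minutes leg 3 → 07:57 UTC.
Add 7 hours 20 minutes layover in Chatham Islands → 15:17 UTC.
Add 11 hours and 15 minutes leg 4 → 02:32 UTC (May 14).
Lord Howe Island is UTC+10:30, so local arrival = 02:32 + 10:30 = 13:02 on May 14.

13:02 on May 14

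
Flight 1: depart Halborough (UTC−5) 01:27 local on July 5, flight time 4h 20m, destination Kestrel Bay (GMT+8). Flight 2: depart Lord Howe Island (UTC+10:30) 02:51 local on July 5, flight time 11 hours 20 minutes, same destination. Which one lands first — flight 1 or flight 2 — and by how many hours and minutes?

Flight 1 in UTC: 01:27 + 5:00 = 06:27 on Jul 5.
+4 hours 20 minutes → arrive 10:47 UTC on Jul 5.
Flight 2 in UTC: 02:51 − 10:30 = 16:21 on Jul 4.
+11 hours 20 minutes → arrive 03:41 UTC on Jul 5.
Flight 2 lands earlier by 7 hours 6 minutes.

the second, by 7 hours 6 minutes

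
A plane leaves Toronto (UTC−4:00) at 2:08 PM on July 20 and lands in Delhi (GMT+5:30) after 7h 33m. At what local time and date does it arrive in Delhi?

Delhi is 9:30 ahead of Toronto.
After 7 hours 33 minutes it is 9:41 PM in Toronto.
Shift by the zone difference: 9:41 PM + 9:30 = 7:11 AM on Jul 21 in Delhi.

7:11 AM on Jul 21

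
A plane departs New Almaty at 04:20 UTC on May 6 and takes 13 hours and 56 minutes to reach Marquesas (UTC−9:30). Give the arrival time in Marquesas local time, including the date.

08:46 on May 6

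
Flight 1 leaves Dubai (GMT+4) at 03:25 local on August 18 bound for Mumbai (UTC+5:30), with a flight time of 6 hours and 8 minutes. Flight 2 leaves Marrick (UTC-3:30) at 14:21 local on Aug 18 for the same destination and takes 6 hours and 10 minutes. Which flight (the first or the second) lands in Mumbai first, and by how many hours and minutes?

Flight 1 in UTC: 03:25 − 4:00 = 23:25 on Aug 17.
+6 hours 8 minutes → arrive 05:33 UTC on Aug 18.
Flight 2 in UTC: 14:21 + 3:30 = 17:51 on Aug 18.
+6 hours 10 minutes → arrive 00:01 UTC on Aug 19.
Flight 1 lands earlier by 18 hours 28 minutes.

the first, by 18 hours 28 minutes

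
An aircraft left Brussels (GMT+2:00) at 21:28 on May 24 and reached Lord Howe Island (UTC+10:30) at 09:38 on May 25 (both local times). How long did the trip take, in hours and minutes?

3 hours 40 minutes

Departure in UTC: 21:28 − 2:00 = 19:28 on May 24.
Arrival in UTC: 09:38 − 10:30 = 23:08 on May 24.
Elapsed = 23:08 − 19:28 = 3 hours 40 minutes.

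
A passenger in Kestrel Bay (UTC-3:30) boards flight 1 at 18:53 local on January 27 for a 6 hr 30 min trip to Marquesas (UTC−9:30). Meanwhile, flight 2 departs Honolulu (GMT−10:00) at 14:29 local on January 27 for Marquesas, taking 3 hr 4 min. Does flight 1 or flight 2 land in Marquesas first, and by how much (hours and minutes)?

the second, by 1 hour 20 minutes

Flight 1 in UTC: 18:53 + 3:30 = 22:23 on Jan 27.
+6 hours 30 minutes → arrive 04:53 UTC on Jan 28.
Flight 2 in UTC: 14:29 + 10:00 = 00:29 on Jan 28.
+3 hours 4 minutes → arrive 03:33 UTC on Jan 28.
Flight 2 lands earlier by 1 hour 20 minutes.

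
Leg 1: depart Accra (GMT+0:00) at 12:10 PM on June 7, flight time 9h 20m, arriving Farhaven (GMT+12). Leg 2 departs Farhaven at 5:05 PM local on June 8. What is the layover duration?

Accra is at UTC+0, so departure is already 12:10 PM UTC on Jun 7.
Add 9 hours 20 minutes flight time → 9:30 PM UTC.
Farhaven is UTC+12:00, so local arrival = 9:30 PM + 12:00 = 9:30 AM on Jun 8.
Layover = 5:05 PM − 9:30 AM = 7 hours 35 minutes.

7 hours 35 minutes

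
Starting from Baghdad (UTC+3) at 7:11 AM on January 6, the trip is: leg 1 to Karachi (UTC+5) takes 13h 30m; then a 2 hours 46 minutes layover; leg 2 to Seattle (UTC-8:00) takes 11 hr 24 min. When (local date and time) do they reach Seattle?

11:51 PM on Jan 6

Convert departure to UTC: 7:11 AM − 3:00 = 4:11 AM UTC on Jan 6.
Add 13 hours 30 minutes leg 1 → 5:41 PM UTC.
Add 2 hours 46 minutes layover in Karachi → 8:27 PM UTC.
Add 11 hours and 24 minutes leg 2 → 7:51 AM UTC (Jan 7).
Seattle is UTC−8:00, so local arrival = 7:51 AM − 8:00 = 11:51 PM on Jan 6.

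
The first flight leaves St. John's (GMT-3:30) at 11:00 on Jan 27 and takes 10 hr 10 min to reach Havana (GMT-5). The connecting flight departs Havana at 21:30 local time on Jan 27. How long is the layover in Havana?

Convert departure to UTC: 11:00 + 3:30 = 14:30 UTC on Jan 27.
Add 10 hours 10 minutes flight time → 00:40 UTC (Jan 28).
Havana is UTC−5:00, so local arrival = 00:40 − 5:00 = 19:40 on Jan 27.
Layover = 21:30 − 19:40 = 1 hour 50 minutes.

1 hour 50 minutes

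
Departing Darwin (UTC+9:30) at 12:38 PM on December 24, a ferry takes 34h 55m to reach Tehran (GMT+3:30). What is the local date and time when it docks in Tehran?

5:33 PM on Dec 25

Convert departure to UTC: 12:38 PM − 9:30 = 3:08 AM UTC on Dec 24.
Add 34 hours and 55 minutes travel time → 2:03 PM UTC (Dec 25).
Tehran is UTC+3:30, so local arrival = 2:03 PM + 3:30 = 5:33 PM on Dec 25.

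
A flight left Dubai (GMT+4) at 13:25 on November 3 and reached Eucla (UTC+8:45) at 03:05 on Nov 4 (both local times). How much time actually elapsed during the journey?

Departure in UTC: 13:25 − 4:00 = 09:25 on Nov 3.
Arrival in UTC: 03:05 − 8:45 = 18:20 on Nov 3.
Elapsed = 18:20 − 09:25 = 8 hours 55 minutes.

8 hours 55 minutes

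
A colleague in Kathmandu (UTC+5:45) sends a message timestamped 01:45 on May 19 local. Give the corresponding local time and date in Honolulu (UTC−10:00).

10:00 on May 18

Honolulu is 15:45 behind Kathmandu.
Shift by the zone difference: 01:45 − 15:45 = 10:00 on May 18 in Honolulu.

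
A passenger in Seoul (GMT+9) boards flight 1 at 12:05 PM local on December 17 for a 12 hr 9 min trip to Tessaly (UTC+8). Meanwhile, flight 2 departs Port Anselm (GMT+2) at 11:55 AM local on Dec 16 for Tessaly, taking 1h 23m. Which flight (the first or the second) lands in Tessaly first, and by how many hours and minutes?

the second, by 27 hours 56 minutes

Flight 1 in UTC: 12:05 PM − 9:00 = 3:05 AM on Dec 17.
+12 hours 9 minutes → arrive 3:14 PM UTC on Dec 17.
Flight 2 in UTC: 11:55 AM − 2:00 = 9:55 AM on Dec 16.
+1 hour 23 minutes → arrive 11:18 AM UTC on Dec 16.
Flight 2 lands earlier by 27 hours 56 minutes.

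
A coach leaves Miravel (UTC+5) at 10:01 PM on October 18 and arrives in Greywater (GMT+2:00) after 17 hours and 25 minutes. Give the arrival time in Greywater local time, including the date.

12:26 PM on Oct 19

Convert departure to UTC: 10:01 PM − 5:00 = 5:01 PM UTC on Oct 18.
Add 17 hours 25 minutes travel time → 10:26 AM UTC (Oct 19).
Greywater is UTC+2:00, so local arrival = 10:26 AM + 2:00 = 12:26 PM on Oct 19.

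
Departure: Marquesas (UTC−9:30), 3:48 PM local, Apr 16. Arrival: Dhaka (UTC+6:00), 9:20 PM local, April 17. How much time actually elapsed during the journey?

14 hours 2 minutes

Departure in UTC: 3:48 PM + 9:30 = 1:18 AM on Apr 17.
Arrival in UTC: 9:20 PM − 6:00 = 3:20 PM on Apr 17.
Elapsed = 3:20 PM − 1:18 AM = 14 hours 2 minutes.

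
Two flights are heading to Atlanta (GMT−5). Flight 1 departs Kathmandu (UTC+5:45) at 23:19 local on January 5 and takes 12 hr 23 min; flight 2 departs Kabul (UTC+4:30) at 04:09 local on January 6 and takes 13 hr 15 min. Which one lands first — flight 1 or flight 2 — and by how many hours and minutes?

Flight 1 in UTC: 23:19 − 5:45 = 17:34 on Jan 5.
+12 hours 23 minutes → arrive 05:57 UTC on Jan 6.
Flight 2 in UTC: 04:09 − 4:30 = 23:39 on Jan 5.
+13 hours 15 minutes → arrive 12:54 UTC on Jan 6.
Flight 1 lands earlier by 6 hours 57 minutes.

the first, by 6 hours 57 minutes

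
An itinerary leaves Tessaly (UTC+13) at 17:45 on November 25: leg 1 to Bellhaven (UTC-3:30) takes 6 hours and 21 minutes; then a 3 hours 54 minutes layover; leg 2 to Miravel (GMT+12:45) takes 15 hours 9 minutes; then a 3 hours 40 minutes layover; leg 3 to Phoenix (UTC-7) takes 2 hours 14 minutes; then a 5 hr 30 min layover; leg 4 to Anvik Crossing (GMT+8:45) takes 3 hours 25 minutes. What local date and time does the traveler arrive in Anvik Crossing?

05:43 on Nov 27

Convert departure to UTC: 17:45 − 13:00 = 04:45 UTC on Nov 25.
Add 6 hours 21 minutes leg 1 → 11:06 UTC.
Add 3 hours and 54 minutes layover in Bellhaven → 15:00 UTC.
Add 15 hours and 9 minutes leg 2 → 06:09 UTC (Nov 26).
Add 3 hours and 40 minutes layover in Miravel → 09:49 UTC.
Add 2 hours 14 minutes leg 3 → 12:03 UTC.
Add 5 hours 30 minutes layover in Phoenix → 17:33 UTC.
Add 3 hours 25 minutes leg 4 → 20:58 UTC.
Anvik Crossing is UTC+8:45, so local arrival = 20:58 + 8:45 = 05:43 on Nov 27.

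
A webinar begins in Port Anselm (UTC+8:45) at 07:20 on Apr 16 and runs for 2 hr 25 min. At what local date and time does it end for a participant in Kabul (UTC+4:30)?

05:30 on Apr 16

Convert start to UTC: 07:20 − 8:45 = 22:35 UTC on Apr 15.
Add 2 hours and 25 minutes duration → 01:00 UTC (Apr 16).
Kabul is UTC+4:30, so local end time = 01:00 + 4:30 = 05:30 on Apr 16.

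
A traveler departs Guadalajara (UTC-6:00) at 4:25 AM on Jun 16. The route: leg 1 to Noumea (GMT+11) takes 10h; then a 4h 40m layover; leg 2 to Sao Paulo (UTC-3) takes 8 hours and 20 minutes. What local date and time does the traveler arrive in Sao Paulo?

Convert departure to UTC: 4:25 AM + 6:00 = 10:25 AM UTC on Jun 16.
Add 10 hours leg 1 → 8:25 PM UTC.
Add 4 hours and 40 minutes layover in Noumea → 1:05 AM UTC (Jun 17).
Add 8 hours 20 minutes leg 2 → 9:25 AM UTC.
Sao Paulo is UTC−3:00, so local arrival = 9:25 AM − 3:00 = 6:25 AM on Jun 17.

6:25 AM on June 17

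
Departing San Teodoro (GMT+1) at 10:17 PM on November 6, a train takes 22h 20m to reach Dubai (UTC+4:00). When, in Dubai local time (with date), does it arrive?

Dubai is 3:00 ahead of San Teodoro.
After 22 hours and 20 minutes it is 8:37 PM (Nov 7) in San Teodoro.
Shift by the zone difference: 8:37 PM + 3:00 = 11:37 PM on Nov 7 in Dubai.

11:37 PM on November 7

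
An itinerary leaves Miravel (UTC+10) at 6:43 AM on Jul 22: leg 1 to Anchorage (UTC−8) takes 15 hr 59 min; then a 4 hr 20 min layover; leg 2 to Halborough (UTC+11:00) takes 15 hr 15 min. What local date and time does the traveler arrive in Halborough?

Convert departure to UTC: 6:43 AM − 10:00 = 8:43 PM UTC on Jul 21.
Add 15 hours and 59 minutes leg 1 → 12:42 PM UTC (Jul 22).
Add 4 hours 20 minutes layover in Anchorage → 5:02 PM UTC.
Add 15 hours 15 minutes leg 2 → 8:17 AM UTC (Jul 23).
Halborough is UTC+11:00, so local arrival = 8:17 AM + 11:00 = 7:17 PM on Jul 23.

7:17 PM on Jul 23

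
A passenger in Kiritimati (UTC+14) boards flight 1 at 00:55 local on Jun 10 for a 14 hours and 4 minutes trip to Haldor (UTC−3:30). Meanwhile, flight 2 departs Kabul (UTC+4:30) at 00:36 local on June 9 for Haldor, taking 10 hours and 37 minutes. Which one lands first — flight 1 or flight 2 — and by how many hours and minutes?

Flight 1 in UTC: 00:55 − 14:00 = 10:55 on Jun 9.
+14 hours 4 minutes → arrive 00:59 UTC on Jun 10.
Flight 2 in UTC: 00:36 − 4:30 = 20:06 on Jun 8.
+10 hours and 37 minutes → arrive 06:43 UTC on Jun 9.
Flight 2 lands earlier by 18 hours 16 minutes.

the second, by 18 hours 16 minutes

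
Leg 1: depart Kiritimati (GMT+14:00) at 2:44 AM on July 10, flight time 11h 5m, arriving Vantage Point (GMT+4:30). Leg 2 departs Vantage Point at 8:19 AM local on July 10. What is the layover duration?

4 hours

Convert departure to UTC: 2:44 AM − 14:00 = 12:44 PM UTC on Jul 9.
Add 11 hours and 5 minutes flight time → 11:49 PM UTC.
Vantage Point is UTC+4:30, so local arrival = 11:49 PM + 4:30 = 4:19 AM on Jul 10.
Layover = 8:19 AM − 4:19 AM = 4 hours.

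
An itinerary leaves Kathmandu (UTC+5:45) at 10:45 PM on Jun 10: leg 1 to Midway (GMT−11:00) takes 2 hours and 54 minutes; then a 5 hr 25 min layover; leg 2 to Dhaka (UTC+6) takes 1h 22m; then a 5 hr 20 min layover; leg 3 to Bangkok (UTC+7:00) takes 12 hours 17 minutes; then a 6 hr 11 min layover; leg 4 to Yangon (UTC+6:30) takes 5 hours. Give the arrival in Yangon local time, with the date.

1:59 PM on June 12

Convert departure to UTC: 10:45 PM − 5:45 = 5:00 PM UTC on Jun 10.
Add 2 hours and 54 minutes leg 1 → 7:54 PM UTC.
Add 5 hours 25 minutes layover in Midway → 1:19 AM UTC (Jun 11).
Add 1 hour 22 minutes leg 2 → 2:41 AM UTC.
Add 5 hours 20 minutes layover in Dhaka → 8:01 AM UTC.
Add 12 hours 17 minutes leg 3 → 8:18 PM UTC.
Add 6 hours 11 minutes layover in Bangkok → 2:29 AM UTC (Jun 12).
Add 5 hours leg 4 → 7:29 AM UTC.
Yangon is UTC+6:30, so local arrival = 7:29 AM + 6:30 = 1:59 PM on Jun 12.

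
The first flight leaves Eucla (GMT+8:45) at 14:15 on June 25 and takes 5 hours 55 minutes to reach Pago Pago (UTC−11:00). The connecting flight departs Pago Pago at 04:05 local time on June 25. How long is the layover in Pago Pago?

3 hours 40 minutes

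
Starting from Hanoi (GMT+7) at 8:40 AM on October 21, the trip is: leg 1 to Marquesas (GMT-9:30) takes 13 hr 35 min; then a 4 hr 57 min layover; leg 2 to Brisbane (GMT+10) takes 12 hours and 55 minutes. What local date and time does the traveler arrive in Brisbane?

7:07 PM on October 22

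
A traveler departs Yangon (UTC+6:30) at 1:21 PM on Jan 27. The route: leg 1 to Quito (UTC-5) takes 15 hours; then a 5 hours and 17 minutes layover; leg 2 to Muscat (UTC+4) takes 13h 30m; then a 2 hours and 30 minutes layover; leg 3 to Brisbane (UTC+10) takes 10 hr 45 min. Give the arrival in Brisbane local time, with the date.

3:53 PM on January 29

Convert departure to UTC: 1:21 PM − 6:30 = 6:51 AM UTC on Jan 27.
Add 15 hours leg 1 → 9:51 PM UTC.
Add 5 hours and 17 minutes layover in Quito → 3:08 AM UTC (Jan 28).
Add 13 hours 30 minutes leg 2 → 4:38 PM UTC.
Add 2 hours 30 minutes layover in Muscat → 7:08 PM UTC.
Add 10 hours and 45 minutes leg 3 → 5:53 AM UTC (Jan 29).
Brisbane is UTC+10:00, so local arrival = 5:53 AM + 10:00 = 3:53 PM on Jan 29.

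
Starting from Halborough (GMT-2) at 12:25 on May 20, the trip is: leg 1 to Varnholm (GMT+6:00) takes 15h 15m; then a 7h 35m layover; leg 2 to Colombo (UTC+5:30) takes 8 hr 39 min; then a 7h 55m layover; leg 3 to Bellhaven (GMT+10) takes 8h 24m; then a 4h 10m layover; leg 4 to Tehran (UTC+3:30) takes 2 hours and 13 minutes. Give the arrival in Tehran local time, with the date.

Convert departure to UTC: 12:25 + 2:00 = 14:25 UTC on May 20.
Add 15 hours and 15 minutes leg 1 → 05:40 UTC (May 21).
Add 7 hours 35 minutes layover in Varnholm → 13:15 UTC.
Add 8 hours 39 minutes leg 2 → 21:54 UTC.
Add 7 hours 55 minutes layover in Colombo → 05:49 UTC (May 22).
Add 8 hours 24 minutes leg 3 → 14:13 UTC.
Add 4 hours 10 minutes layover in Bellhaven → 18:23 UTC.
Add 2 hours 13 minutes leg 4 → 20:36 UTC.
Tehran is UTC+3:30, so local arrival = 20:36 + 3:30 = 00:06 on May 23.

00:06 on May 23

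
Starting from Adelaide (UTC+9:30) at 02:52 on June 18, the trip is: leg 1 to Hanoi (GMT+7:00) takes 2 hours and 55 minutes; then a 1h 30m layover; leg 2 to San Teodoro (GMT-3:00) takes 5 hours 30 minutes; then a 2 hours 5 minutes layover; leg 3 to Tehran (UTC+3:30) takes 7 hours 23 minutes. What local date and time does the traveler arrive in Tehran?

16:15 on Jun 18

Convert departure to UTC: 02:52 − 9:30 = 17:22 UTC on Jun 17.
Add 2 hours 55 minutes leg 1 → 20:17 UTC.
Add 1 hour and 30 minutes layover in Hanoi → 21:47 UTC.
Add 5 hours and 30 minutes leg 2 → 03:17 UTC (Jun 18).
Add 2 hours and 5 minutes layover in San Teodoro → 05:22 UTC.
Add 7 hours 23 minutes leg 3 → 12:45 UTC.
Tehran is UTC+3:30, so local arrival = 12:45 + 3:30 = 16:15 on Jun 18.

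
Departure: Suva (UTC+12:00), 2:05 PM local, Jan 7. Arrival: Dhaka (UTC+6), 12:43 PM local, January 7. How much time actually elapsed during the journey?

4 hours 38 minutes

Departure in UTC: 2:05 PM − 12:00 = 2:05 AM on Jan 7.
Arrival in UTC: 12:43 PM − 6:00 = 6:43 AM on Jan 7.
Elapsed = 6:43 AM − 2:05 AM = 4 hours 38 minutes.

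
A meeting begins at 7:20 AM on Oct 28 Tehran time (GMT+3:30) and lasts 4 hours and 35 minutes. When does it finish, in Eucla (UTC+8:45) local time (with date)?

5:10 PM on October 28

Eucla is 5:15 ahead of Tehran.
After 4 hours and 35 minutes it is 11:55 AM in Tehran.
Shift by the zone difference: 11:55 AM + 5:15 = 5:10 PM on Oct 28 in Eucla.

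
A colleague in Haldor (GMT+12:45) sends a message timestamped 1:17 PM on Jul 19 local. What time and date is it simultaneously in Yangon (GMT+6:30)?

In UTC: 1:17 PM − 12:45 = 12:32 AM on Jul 19.
Yangon is UTC+6:30: 12:32 AM + 6:30 = 7:02 AM on Jul 19.

7:02 AM on July 19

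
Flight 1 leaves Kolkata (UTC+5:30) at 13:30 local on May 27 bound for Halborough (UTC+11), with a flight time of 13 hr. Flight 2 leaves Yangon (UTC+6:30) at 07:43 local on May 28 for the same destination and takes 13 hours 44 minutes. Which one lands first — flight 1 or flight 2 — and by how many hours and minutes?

Flight 1 in UTC: 13:30 − 5:30 = 08:00 on May 27.
+13 hours → arrive 21:00 UTC on May 27.
Flight 2 in UTC: 07:43 − 6:30 = 01:13 on May 28.
+13 hours and 44 minutes → arrive 14:57 UTC on May 28.
Flight 1 lands earlier by 17 hours 57 minutes.

the first, by 17 hours 57 minutes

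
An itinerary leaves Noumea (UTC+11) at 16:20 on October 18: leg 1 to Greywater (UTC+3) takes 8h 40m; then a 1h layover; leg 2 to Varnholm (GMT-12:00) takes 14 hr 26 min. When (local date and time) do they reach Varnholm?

17:26 on October 18

Convert departure to UTC: 16:20 − 11:00 = 05:20 UTC on Oct 18.
Add 8 hours 40 minutes leg 1 → 14:00 UTC.
Add 1 hour layover in Greywater → 15:00 UTC.
Add 14 hours 26 minutes leg 2 → 05:26 UTC (Oct 19).
Varnholm is UTC−12:00, so local arrival = 05:26 − 12:00 = 17:26 on Oct 18.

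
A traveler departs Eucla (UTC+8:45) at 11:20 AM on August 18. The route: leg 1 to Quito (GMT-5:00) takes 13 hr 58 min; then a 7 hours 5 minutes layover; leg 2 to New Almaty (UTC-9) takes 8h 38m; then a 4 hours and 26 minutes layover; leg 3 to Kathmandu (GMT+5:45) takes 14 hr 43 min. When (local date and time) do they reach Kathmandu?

Convert departure to UTC: 11:20 AM − 8:45 = 2:35 AM UTC on Aug 18.
Add 13 hours and 58 minutes leg 1 → 4:33 PM UTC.
Add 7 hours 5 minutes layover in Quito → 11:38 PM UTC.
Add 8 hours and 38 minutes leg 2 → 8:16 AM UTC (Aug 19).
Add 4 hours and 26 minutes layover in New Almaty → 12:42 PM UTC.
Add 14 hours 43 minutes leg 3 → 3:25 AM UTC (Aug 20).
Kathmandu is UTC+5:45, so local arrival = 3:25 AM + 5:45 = 9:10 AM on Aug 20.

9:10 AM on August 20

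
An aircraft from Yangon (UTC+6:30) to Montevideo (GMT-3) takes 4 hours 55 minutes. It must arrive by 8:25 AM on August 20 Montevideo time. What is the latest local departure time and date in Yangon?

1:00 PM on August 20

Target arrival in UTC: 8:25 AM + 3:00 = 11:25 AM on Aug 20.
Subtract 4 hours and 55 minutes → departure 6:30 AM UTC on Aug 20.
Yangon is UTC+6:30: 6:30 AM + 6:30 = 1:00 PM on Aug 20.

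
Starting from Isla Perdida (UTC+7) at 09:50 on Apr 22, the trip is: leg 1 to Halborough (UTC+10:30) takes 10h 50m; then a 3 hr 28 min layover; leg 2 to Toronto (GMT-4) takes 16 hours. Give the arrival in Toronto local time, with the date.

05:08 on Apr 23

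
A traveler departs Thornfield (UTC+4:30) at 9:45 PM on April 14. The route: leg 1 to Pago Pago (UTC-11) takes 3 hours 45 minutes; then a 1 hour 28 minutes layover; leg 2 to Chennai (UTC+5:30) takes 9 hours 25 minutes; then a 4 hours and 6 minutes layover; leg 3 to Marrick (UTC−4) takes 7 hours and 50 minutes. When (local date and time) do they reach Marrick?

Convert departure to UTC: 9:45 PM − 4:30 = 5:15 PM UTC on Apr 14.
Add 3 hours and 45 minutes leg 1 → 9:00 PM UTC.
Add 1 hour and 28 minutes layover in Pago Pago → 10:28 PM UTC.
Add 9 hours 25 minutes leg 2 → 7:53 AM UTC (Apr 15).
Add 4 hours 6 minutes layover in Chennai → 11:59 AM UTC.
Add 7 hours 50 minutes leg 3 → 7:49 PM UTC.
Marrick is UTC−4:00, so local arrival = 7:49 PM − 4:00 = 3:49 PM on Apr 15.

3:49 PM on April 15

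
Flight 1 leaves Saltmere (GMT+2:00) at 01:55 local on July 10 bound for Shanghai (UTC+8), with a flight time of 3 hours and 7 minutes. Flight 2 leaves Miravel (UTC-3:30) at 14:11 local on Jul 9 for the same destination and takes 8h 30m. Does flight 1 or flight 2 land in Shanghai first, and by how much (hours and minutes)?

the second, by 51 minutes

Flight 1 in UTC: 01:55 − 2:00 = 23:55 on Jul 9.
+3 hours 7 minutes → arrive 03:02 UTC on Jul 10.
Flight 2 in UTC: 14:11 + 3:30 = 17:41 on Jul 9.
+8 hours and 30 minutes → arrive 02:11 UTC on Jul 10.
Flight 2 lands earlier by 51 minutes.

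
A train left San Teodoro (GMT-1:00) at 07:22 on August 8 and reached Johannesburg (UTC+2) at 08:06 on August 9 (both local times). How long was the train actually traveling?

Johannesburg is 3:00 ahead of San Teodoro.
Clock-face elapsed time (ignoring zones) is 24 hours 44 minutes.
Actual elapsed = 24 hours 44 minutes − 3:00 = 21 hours 44 minutes.

21 hours 44 minutes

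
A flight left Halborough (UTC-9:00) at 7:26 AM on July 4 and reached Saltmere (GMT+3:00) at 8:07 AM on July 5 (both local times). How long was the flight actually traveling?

Departure in UTC: 7:26 AM + 9:00 = 4:26 PM on Jul 4.
Arrival in UTC: 8:07 AM − 3:00 = 5:07 AM on Jul 5.
Elapsed = 5:07 AM − 4:26 PM (+1 day) = 12 hours 41 minutes.

12 hours 41 minutes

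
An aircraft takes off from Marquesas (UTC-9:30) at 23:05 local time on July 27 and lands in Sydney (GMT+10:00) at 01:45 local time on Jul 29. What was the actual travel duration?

7 hours 10 minutes

Departure in UTC: 23:05 + 9:30 = 08:35 on Jul 28.
Arrival in UTC: 01:45 − 10:00 = 15:45 on Jul 28.
Elapsed = 15:45 − 08:35 = 7 hours 10 minutes.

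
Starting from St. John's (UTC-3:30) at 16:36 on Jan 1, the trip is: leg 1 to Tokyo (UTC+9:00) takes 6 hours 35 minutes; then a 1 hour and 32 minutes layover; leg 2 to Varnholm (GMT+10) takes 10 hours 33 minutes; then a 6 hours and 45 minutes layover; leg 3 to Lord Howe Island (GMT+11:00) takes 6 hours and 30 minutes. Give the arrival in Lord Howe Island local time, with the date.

15:01 on January 3

Convert departure to UTC: 16:36 + 3:30 = 20:06 UTC on Jan 1.
Add 6 hours and 35 minutes leg 1 → 02:41 UTC (Jan 2).
Add 1 hour and 32 minutes layover in Tokyo → 04:13 UTC.
Add 10 hours 33 minutes leg 2 → 14:46 UTC.
Add 6 hours and 45 minutes layover in Varnholm → 21:31 UTC.
Add 6 hours 30 minutes leg 3 → 04:01 UTC (Jan 3).
Lord Howe Island is UTC+11:00, so local arrival = 04:01 + 11:00 = 15:01 on Jan 3.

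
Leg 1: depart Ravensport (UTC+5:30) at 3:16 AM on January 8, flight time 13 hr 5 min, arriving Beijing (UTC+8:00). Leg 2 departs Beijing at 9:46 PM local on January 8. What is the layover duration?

2 hours 55 minutes

Convert departure to UTC: 3:16 AM − 5:30 = 9:46 PM UTC on Jan 7.
Add 13 hours 5 minutes flight time → 10:51 AM UTC (Jan 8).
Beijing is UTC+8:00, so local arrival = 10:51 AM + 8:00 = 6:51 PM on Jan 8.
Layover = 9:46 PM − 6:51 PM = 2 hours 55 minutes.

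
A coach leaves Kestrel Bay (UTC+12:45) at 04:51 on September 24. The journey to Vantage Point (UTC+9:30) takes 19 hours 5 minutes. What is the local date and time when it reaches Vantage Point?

20:41 on September 24

Convert departure to UTC: 04:51 − 12:45 = 16:06 UTC on Sep 23.
Add 19 hours and 5 minutes travel time → 11:11 UTC (Sep 24).
Vantage Point is UTC+9:30, so local arrival = 11:11 + 9:30 = 20:41 on Sep 24.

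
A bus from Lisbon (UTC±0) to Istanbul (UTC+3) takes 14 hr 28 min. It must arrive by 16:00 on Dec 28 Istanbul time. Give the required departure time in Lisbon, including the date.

Target arrival in UTC: 16:00 − 3:00 = 13:00 on Dec 28.
Subtract 14 hours 28 minutes → departure 22:32 UTC on Dec 27.
Lisbon is UTC+0, so departure is 22:32 on Dec 27.

22:32 on December 27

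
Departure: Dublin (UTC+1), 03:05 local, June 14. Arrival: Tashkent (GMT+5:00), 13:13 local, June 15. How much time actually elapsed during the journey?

Departure in UTC: 03:05 − 1:00 = 02:05 on Jun 14.
Arrival in UTC: 13:13 − 5:00 = 08:13 on Jun 15.
Elapsed = 08:13 − 02:05 (+1 day) = 30 hours 8 minutes.

30 hours 8 minutes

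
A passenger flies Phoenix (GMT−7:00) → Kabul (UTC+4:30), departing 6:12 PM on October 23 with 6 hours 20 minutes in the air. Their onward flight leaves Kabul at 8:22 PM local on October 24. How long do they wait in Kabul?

8 hours 20 minutes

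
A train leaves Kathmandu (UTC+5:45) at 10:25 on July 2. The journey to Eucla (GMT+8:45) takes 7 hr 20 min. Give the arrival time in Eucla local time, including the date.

Convert departure to UTC: 10:25 − 5:45 = 04:40 UTC on Jul 2.
Add 7 hours 20 minutes travel time → 12:00 UTC.
Eucla is UTC+8:45, so local arrival = 12:00 + 8:45 = 20:45 on Jul 2.

20:45 on Jul 2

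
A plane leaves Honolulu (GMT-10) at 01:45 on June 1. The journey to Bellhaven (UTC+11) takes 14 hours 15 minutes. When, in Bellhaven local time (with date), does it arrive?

Bellhaven is 21:00 ahead of Honolulu.
After 14 hours 15 minutes it is 16:00 in Honolulu.
Shift by the zone difference: 16:00 + 21:00 = 13:00 on Jun 2 in Bellhaven.

13:00 on Jun 2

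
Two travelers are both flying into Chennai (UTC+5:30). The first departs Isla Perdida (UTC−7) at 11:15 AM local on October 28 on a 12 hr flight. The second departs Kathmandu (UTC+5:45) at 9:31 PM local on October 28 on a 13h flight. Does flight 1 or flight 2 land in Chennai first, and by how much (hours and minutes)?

the second, by 1 hour 29 minutes

Flight 1 in UTC: 11:15 AM + 7:00 = 6:15 PM on Oct 28.
+12 hours → arrive 6:15 AM UTC on Oct 29.
Flight 2 in UTC: 9:31 PM − 5:45 = 3:46 PM on Oct 28.
+13 hours → arrive 4:46 AM UTC on Oct 29.
Flight 2 lands earlier by 1 hour 29 minutes.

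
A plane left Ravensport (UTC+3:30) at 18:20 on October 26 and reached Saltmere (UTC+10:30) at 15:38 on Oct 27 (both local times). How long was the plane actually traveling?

14 hours 18 minutes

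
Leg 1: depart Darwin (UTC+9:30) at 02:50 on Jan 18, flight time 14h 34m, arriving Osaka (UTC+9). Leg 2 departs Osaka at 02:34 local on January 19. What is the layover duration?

9 hours 40 minutes

Convert departure to UTC: 02:50 − 9:30 = 17:20 UTC on Jan 17.
Add 14 hours 34 minutes flight time → 07:54 UTC (Jan 18).
Osaka is UTC+9:00, so local arrival = 07:54 + 9:00 = 16:54 on Jan 18.
Layover = 02:34 − 16:54 (+1 day) = 9 hours 40 minutes.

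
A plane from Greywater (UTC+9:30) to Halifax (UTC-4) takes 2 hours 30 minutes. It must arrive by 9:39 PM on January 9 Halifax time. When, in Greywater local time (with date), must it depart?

Target arrival in UTC: 9:39 PM + 4:00 = 1:39 AM on Jan 10.
Subtract 2 hours 30 minutes → departure 11:09 PM UTC on Jan 9.
Greywater is UTC+9:30: 11:09 PM + 9:30 = 8:39 AM on Jan 10.

8:39 AM on January 10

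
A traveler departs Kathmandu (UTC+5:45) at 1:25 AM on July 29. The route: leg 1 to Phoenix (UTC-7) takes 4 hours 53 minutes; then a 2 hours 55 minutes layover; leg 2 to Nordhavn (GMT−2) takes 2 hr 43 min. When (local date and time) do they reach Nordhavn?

Convert departure to UTC: 1:25 AM − 5:45 = 7:40 PM UTC on Jul 28.
Add 4 hours 53 minutes leg 1 → 12:33 AM UTC (Jul 29).
Add 2 hours 55 minutes layover in Phoenix → 3:28 AM UTC.
Add 2 hours 43 minutes leg 2 → 6:11 AM UTC.
Nordhavn is UTC−2:00, so local arrival = 6:11 AM − 2:00 = 4:11 AM on Jul 29.

4:11 AM on July 29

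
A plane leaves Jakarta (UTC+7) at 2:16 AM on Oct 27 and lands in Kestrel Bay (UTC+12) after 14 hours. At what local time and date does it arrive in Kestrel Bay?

9:16 PM on October 27

Kestrel Bay is 5:00 ahead of Jakarta.
After 14 hours it is 4:16 PM in Jakarta.
Shift by the zone difference: 4:16 PM + 5:00 = 9:16 PM on Oct 27 in Kestrel Bay.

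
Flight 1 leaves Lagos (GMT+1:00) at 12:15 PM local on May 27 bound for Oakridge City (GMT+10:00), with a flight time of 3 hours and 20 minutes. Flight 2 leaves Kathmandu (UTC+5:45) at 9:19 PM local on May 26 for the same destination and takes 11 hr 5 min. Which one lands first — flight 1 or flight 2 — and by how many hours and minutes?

the second, by 11 hours 56 minutes

Flight 1 in UTC: 12:15 PM − 1:00 = 11:15 AM on May 27.
+3 hours and 20 minutes → arrive 2:35 PM UTC on May 27.
Flight 2 in UTC: 9:19 PM − 5:45 = 3:34 PM on May 26.
+11 hours and 5 minutes → arrive 2:39 AM UTC on May 27.
Flight 2 lands earlier by 11 hours 56 minutes.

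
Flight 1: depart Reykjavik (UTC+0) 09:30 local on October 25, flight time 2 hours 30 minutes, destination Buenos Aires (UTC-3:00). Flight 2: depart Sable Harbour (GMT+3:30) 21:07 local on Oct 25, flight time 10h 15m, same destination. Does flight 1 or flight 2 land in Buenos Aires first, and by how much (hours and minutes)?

the first, by 15 hours 52 minutes

Flight 1 departs at 09:30 UTC (Oct 25).
+2 hours and 30 minutes → arrive 12:00 UTC on Oct 25.
Flight 2 in UTC: 21:07 − 3:30 = 17:37 on Oct 25.
+10 hours and 15 minutes → arrive 03:52 UTC on Oct 26.
Flight 1 lands earlier by 15 hours 52 minutes.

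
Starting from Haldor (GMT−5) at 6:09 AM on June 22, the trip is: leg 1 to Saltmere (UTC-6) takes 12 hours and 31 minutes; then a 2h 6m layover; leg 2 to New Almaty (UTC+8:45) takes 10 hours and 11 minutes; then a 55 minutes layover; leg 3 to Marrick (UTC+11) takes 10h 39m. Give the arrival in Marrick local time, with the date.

10:31 AM on Jun 24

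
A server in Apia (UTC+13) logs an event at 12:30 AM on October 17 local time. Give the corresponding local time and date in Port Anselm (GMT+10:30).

In UTC: 12:30 AM − 13:00 = 11:30 AM on Oct 16.
Port Anselm is UTC+10:30: 11:30 AM + 10:30 = 10:00 PM on Oct 16.

10:00 PM on October 16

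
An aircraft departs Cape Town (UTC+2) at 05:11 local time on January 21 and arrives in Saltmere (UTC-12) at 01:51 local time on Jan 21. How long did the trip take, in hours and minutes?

Saltmere is 14:00 behind Cape Town.
Clock-face elapsed time (ignoring zones) is −3 hours 20 minutes.
Actual elapsed = −3 hours 20 minutes + 14:00 = 10 hours 40 minutes.

10 hours 40 minutes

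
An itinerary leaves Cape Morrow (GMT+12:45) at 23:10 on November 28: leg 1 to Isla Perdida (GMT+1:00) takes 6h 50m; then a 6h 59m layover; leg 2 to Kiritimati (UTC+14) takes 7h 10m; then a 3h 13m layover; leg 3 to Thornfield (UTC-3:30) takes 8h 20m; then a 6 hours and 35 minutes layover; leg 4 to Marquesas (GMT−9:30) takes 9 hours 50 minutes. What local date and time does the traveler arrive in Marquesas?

Convert departure to UTC: 23:10 − 12:45 = 10:25 UTC on Nov 28.
Add 6 hours 50 minutes leg 1 → 17:15 UTC.
Add 6 hours 59 minutes layover in Isla Perdida → 00:14 UTC (Nov 29).
Add 7 hours and 10 minutes leg 2 → 07:24 UTC.
Add 3 hours 13 minutes layover in Kiritimati → 10:37 UTC.
Add 8 hours and 20 minutes leg 3 → 18:57 UTC.
Add 6 hours and 35 minutes layover in Thornfield → 01:32 UTC (Nov 30).
Add 9 hours 50 minutes leg 4 → 11:22 UTC.
Marquesas is UTC−9:30, so local arrival = 11:22 − 9:30 = 01:52 on Nov 30.

01:52 on Nov 30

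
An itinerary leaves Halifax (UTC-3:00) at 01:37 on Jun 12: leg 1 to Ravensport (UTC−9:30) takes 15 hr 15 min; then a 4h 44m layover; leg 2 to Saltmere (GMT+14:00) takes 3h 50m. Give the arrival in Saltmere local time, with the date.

18:26 on June 13

Convert departure to UTC: 01:37 + 3:00 = 04:37 UTC on Jun 12.
Add 15 hours and 15 minutes leg 1 → 19:52 UTC.
Add 4 hours and 44 minutes layover in Ravensport → 00:36 UTC (Jun 13).
Add 3 hours and 50 minutes leg 2 → 04:26 UTC.
Saltmere is UTC+14:00, so local arrival = 04:26 + 14:00 = 18:26 on Jun 13.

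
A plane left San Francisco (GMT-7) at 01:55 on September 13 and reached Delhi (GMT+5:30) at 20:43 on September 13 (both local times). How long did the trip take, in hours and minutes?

Delhi is 12:30 ahead of San Francisco.
Clock-face elapsed time (ignoring zones) is 18 hours 48 minutes.
Actual elapsed = 18 hours 48 minutes − 12:30 = 6 hours 18 minutes.

6 hours 18 minutes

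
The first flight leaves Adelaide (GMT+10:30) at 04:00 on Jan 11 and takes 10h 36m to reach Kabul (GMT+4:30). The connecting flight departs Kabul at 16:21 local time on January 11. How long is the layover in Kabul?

7 hours 45 minutes

Convert departure to UTC: 04:00 − 10:30 = 17:30 UTC on Jan 10.
Add 10 hours 36 minutes flight time → 04:06 UTC (Jan 11).
Kabul is UTC+4:30, so local arrival = 04:06 + 4:30 = 08:36 on Jan 11.
Layover = 16:21 − 08:36 = 7 hours 45 minutes.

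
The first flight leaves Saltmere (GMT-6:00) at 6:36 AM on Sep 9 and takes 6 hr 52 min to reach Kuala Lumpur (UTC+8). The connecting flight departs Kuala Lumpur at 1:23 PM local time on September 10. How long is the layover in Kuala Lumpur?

9 hours 55 minutes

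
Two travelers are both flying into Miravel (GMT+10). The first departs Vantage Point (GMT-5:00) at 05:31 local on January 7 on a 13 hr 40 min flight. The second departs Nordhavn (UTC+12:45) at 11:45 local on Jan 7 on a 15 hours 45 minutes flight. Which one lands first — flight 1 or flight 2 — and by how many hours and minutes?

the second, by 9 hours 26 minutes

Flight 1 in UTC: 05:31 + 5:00 = 10:31 on Jan 7.
+13 hours and 40 minutes → arrive 00:11 UTC on Jan 8.
Flight 2 in UTC: 11:45 − 12:45 = 23:00 on Jan 6.
+15 hours and 45 minutes → arrive 14:45 UTC on Jan 7.
Flight 2 lands earlier by 9 hours 26 minutes.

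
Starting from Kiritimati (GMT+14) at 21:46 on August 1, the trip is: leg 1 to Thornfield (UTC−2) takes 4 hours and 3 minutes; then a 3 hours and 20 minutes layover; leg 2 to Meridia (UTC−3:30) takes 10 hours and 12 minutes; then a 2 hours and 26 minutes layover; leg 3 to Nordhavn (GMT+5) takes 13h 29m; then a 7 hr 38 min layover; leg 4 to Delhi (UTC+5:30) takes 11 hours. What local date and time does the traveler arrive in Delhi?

Convert departure to UTC: 21:46 − 14:00 = 07:46 UTC on Aug 1.
Add 4 hours and 3 minutes leg 1 → 11:49 UTC.
Add 3 hours and 20 minutes layover in Thornfield → 15:09 UTC.
Add 10 hours 12 minutes leg 2 → 01:21 UTC (Aug 2).
Add 2 hours 26 minutes layover in Meridia → 03:47 UTC.
Add 13 hours 29 minutes leg 3 → 17:16 UTC.
Add 7 hours and 38 minutes layover in Nordhavn → 00:54 UTC (Aug 3).
Add 11 hours leg 4 → 11:54 UTC.
Delhi is UTC+5:30, so local arrival = 11:54 + 5:30 = 17:24 on Aug 3.

17:24 on August 3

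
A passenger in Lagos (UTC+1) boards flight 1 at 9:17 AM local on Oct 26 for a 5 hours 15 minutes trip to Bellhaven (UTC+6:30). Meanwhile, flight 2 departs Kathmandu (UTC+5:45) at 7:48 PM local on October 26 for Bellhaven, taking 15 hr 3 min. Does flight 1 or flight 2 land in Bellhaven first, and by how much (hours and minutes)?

the first, by 15 hours 34 minutes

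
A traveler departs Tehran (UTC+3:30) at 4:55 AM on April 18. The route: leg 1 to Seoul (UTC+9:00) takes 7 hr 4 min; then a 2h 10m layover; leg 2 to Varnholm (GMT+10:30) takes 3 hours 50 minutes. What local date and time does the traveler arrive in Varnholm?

Convert departure to UTC: 4:55 AM − 3:30 = 1:25 AM UTC on Apr 18.
Add 7 hours and 4 minutes leg 1 → 8:29 AM UTC.
Add 2 hours 10 minutes layover in Seoul → 10:39 AM UTC.
Add 3 hours 50 minutes leg 2 → 2:29 PM UTC.
Varnholm is UTC+10:30, so local arrival = 2:29 PM + 10:30 = 12:59 AM on Apr 19.

12:59 AM on Apr 19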